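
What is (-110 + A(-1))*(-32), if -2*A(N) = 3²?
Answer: 3664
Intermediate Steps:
A(N) = -9/2 (A(N) = -½*3² = -½*9 = -9/2)
(-110 + A(-1))*(-32) = (-110 - 9/2)*(-32) = -229/2*(-32) = 3664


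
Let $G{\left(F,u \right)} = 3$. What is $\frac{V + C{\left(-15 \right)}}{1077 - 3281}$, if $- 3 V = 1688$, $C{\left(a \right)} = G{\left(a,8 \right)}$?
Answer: $\frac{1679}{6612} \approx 0.25393$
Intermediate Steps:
$C{\left(a \right)} = 3$
$V = - \frac{1688}{3}$ ($V = \left(- \frac{1}{3}\right) 1688 = - \frac{1688}{3} \approx -562.67$)
$\frac{V + C{\left(-15 \right)}}{1077 - 3281} = \frac{- \frac{1688}{3} + 3}{1077 - 3281} = - \frac{1679}{3 \left(-2204\right)} = \left(- \frac{1679}{3}\right) \left(- \frac{1}{2204}\right) = \frac{1679}{6612}$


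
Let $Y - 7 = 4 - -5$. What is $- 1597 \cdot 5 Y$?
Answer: $-127760$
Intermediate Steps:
$Y = 16$ ($Y = 7 + \left(4 - -5\right) = 7 + \left(4 + 5\right) = 7 + 9 = 16$)
$- 1597 \cdot 5 Y = - 1597 \cdot 5 \cdot 16 = \left(-1597\right) 80 = -127760$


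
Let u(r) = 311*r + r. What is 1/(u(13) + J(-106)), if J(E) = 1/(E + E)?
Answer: 212/859871 ≈ 0.00024655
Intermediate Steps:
J(E) = 1/(2*E)
u(r) = 312*r
1/(u(13) + J(-106)) = 1/(312*13 + (1/2)/(-106)) = 1/(4056 + (1/2)*(-1/106)) = 1/(4056 - 1/212) = 1/(859871/212) = 212/859871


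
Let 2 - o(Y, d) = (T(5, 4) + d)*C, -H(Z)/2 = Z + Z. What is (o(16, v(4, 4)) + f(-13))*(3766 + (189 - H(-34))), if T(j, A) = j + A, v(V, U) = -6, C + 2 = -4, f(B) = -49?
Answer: -110751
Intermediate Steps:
H(Z) = -4*Z (H(Z) = -2*(Z + Z) = -4*Z)
C = -6 (C = -2 - 4 = -6)
T(j, A) = A + j
o(Y, d) = 56 + 6*d (o(Y, d) = 2 - ((4 + 5) + d)*(-6) = 2 - (9 + d)*(-6) = 2 - (-54 - 6*d) = 2 + (54 + 6*d) = 56 + 6*d)
(o(16, v(4, 4)) + f(-13))*(3766 + (189 - H(-34))) = ((56 + 6*(-6)) - 49)*(3766 + (189 - (-4)*(-34))) = ((56 - 36) - 49)*(3766 + (189 - 1*136)) = (20 - 49)*(3766 + (189 - 136)) = -29*(3766 + 53) = -29*3819 = -110751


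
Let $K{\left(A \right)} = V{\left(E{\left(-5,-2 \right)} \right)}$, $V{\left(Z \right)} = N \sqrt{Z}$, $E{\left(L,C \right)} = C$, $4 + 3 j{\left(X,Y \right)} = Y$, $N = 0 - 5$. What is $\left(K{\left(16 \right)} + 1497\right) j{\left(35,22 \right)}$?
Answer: $8982 - 30 i \sqrt{2} \approx 8982.0 - 42.426 i$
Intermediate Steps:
$N = -5$
$j{\left(X,Y \right)} = - \frac{4}{3} + \frac{Y}{3}$
$V{\left(Z \right)} = - 5 \sqrt{Z}$
$K{\left(A \right)} = - 5 i \sqrt{2}$ ($K{\left(A \right)} = - 5 \sqrt{-2} = - 5 i \sqrt{2}$)
$\left(K{\left(16 \right)} + 1497\right) j{\left(35,22 \right)} = \left(- 5 i \sqrt{2} + 1497\right) \left(- \frac{4}{3} + \frac{1}{3} \cdot 22\right) = \left(1497 - 5 i \sqrt{2}\right) \left(- \frac{4}{3} + \frac{22}{3}\right) = \left(1497 - 5 i \sqrt{2}\right) 6 = 8982 - 30 i \sqrt{2}$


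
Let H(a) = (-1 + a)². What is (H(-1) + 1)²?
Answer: 25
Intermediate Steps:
(H(-1) + 1)² = ((-1 - 1)² + 1)² = ((-2)² + 1)² = (4 + 1)² = 5² = 25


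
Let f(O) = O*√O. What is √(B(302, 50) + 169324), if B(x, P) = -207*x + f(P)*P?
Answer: √(106810 + 12500*√2) ≈ 352.83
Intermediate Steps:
f(O) = O^(3/2)
B(x, P) = P^(5/2) - 207*x (B(x, P) = -207*x + P^(3/2)*P = -207*x + P^(5/2) = P^(5/2) - 207*x)
√(B(302, 50) + 169324) = √((50^(5/2) - 207*302) + 169324) = √((12500*√2 - 62514) + 169324) = √((-62514 + 12500*√2) + 169324) = √(106810 + 12500*√2)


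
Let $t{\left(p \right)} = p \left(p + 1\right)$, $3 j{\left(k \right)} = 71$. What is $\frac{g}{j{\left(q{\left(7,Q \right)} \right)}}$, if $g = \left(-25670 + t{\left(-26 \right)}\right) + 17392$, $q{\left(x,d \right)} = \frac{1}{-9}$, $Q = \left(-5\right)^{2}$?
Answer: $- \frac{22884}{71} \approx -322.31$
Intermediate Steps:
$Q = 25$
$q{\left(x,d \right)} = - \frac{1}{9}$
$j{\left(k \right)} = \frac{71}{3}$ ($j{\left(k \right)} = \frac{1}{3} \cdot 71 = \frac{71}{3}$)
$t{\left(p \right)} = p \left(1 + p\right)$
$g = -7628$ ($g = \left(-25670 - 26 \left(1 - 26\right)\right) + 17392 = \left(-25670 - -650\right) + 17392 = \left(-25670 + 650\right) + 17392 = -25020 + 17392 = -7628$)
$\frac{g}{j{\left(q{\left(7,Q \right)} \right)}} = - \frac{7628}{\frac{71}{3}} = \left(-7628\right) \frac{3}{71} = - \frac{22884}{71}$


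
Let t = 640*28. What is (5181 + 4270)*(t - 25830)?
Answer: -74757410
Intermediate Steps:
t = 17920
(5181 + 4270)*(t - 25830) = (5181 + 4270)*(17920 - 25830) = 9451*(-7910) = -74757410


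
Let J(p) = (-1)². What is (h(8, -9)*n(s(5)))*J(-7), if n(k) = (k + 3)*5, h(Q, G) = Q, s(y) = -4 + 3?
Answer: 80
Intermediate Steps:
s(y) = -1
n(k) = 15 + 5*k (n(k) = (3 + k)*5 = 15 + 5*k)
J(p) = 1
(h(8, -9)*n(s(5)))*J(-7) = (8*(15 + 5*(-1)))*1 = (8*(15 - 5))*1 = (8*10)*1 = 80*1 = 80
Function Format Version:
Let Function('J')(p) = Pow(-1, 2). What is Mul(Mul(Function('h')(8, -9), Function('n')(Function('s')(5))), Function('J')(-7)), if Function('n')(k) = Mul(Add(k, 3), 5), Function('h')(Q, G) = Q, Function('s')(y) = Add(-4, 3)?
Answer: 80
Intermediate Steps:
Function('s')(y) = -1
Function('n')(k) = Add(15, Mul(5, k)) (Function('n')(k) = Mul(Add(3, k), 5) = Add(15, Mul(5, k)))
Function('J')(p) = 1
Mul(Mul(Function('h')(8, -9), Function('n')(Function('s')(5))), Function('J')(-7)) = Mul(Mul(8, Add(15, Mul(5, -1))), 1) = Mul(Mul(8, Add(15, -5)), 1) = Mul(Mul(8, 10), 1) = Mul(80, 1) = 80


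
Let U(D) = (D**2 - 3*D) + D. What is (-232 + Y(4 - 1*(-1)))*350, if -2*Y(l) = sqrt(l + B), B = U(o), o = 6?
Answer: -81200 - 175*sqrt(29) ≈ -82142.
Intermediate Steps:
U(D) = D**2 - 2*D
B = 24 (B = 6*(-2 + 6) = 6*4 = 24)
Y(l) = -sqrt(24 + l)/2 (Y(l) = -sqrt(l + 24)/2 = -sqrt(24 + l)/2)
(-232 + Y(4 - 1*(-1)))*350 = (-232 - sqrt(24 + (4 - 1*(-1)))/2)*350 = (-232 - sqrt(24 + (4 + 1))/2)*350 = (-232 - sqrt(24 + 5)/2)*350 = (-232 - sqrt(29)/2)*350 = -81200 - 175*sqrt(29)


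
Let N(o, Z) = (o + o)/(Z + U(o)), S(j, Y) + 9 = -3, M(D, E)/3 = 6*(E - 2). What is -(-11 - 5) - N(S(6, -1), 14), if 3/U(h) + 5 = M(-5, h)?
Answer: 63688/3595 ≈ 17.716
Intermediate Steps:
M(D, E) = -36 + 18*E (M(D, E) = 3*(6*(E - 2)) = 3*(6*(-2 + E)) = 3*(-12 + 6*E) = -36 + 18*E)
S(j, Y) = -12 (S(j, Y) = -9 - 3 = -12)
U(h) = 3/(-41 + 18*h) (U(h) = 3/(-5 + (-36 + 18*h)) = 3/(-41 + 18*h))
N(o, Z) = 2*o/(Z + 3/(-41 + 18*o)) (N(o, Z) = (o + o)/(Z + 3/(-41 + 18*o)) = (2*o)/(Z + 3/(-41 + 18*o)) = 2*o/(Z + 3/(-41 + 18*o)))
-(-11 - 5) - N(S(6, -1), 14) = -(-11 - 5) - 2*(-12)*(-41 + 18*(-12))/(3 + 14*(-41 + 18*(-12))) = -1*(-16) - 2*(-12)*(-41 - 216)/(3 + 14*(-41 - 216)) = 16 - 2*(-12)*(-257)/(3 + 14*(-257)) = 16 - 2*(-12)*(-257)/(3 - 3598) = 16 - 2*(-12)*(-257)/(-3595) = 16 - 2*(-12)*(-1)*(-257)/3595 = 16 - 1*(-6168/3595) = 16 + 6168/3595 = 63688/3595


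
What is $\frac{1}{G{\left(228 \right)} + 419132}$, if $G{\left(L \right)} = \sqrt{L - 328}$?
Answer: $\frac{104783}{43917908381} - \frac{5 i}{87835816762} \approx 2.3859 \cdot 10^{-6} - 5.6924 \cdot 10^{-11} i$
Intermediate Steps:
$G{\left(L \right)} = \sqrt{-328 + L}$
$\frac{1}{G{\left(228 \right)} + 419132} = \frac{1}{\sqrt{-328 + 228} + 419132} = \frac{1}{\sqrt{-100} + 419132} = \frac{1}{10 i + 419132} = \frac{1}{419132 + 10 i} = \frac{419132 - 10 i}{175671633524}$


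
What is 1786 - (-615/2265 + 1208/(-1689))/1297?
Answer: 590783302895/330785583 ≈ 1786.0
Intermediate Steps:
1786 - (-615/2265 + 1208/(-1689))/1297 = 1786 - (-615*1/2265 + 1208*(-1/1689))/1297 = 1786 - (-41/151 - 1208/1689)/1297 = 1786 - (-251657)/(255039*1297) = 1786 - 1*(-251657/330785583) = 1786 + 251657/330785583 = 590783302895/330785583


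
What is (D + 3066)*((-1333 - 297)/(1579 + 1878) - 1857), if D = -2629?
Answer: -2806098923/3457 ≈ -8.1172e+5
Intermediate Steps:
(D + 3066)*((-1333 - 297)/(1579 + 1878) - 1857) = (-2629 + 3066)*((-1333 - 297)/(1579 + 1878) - 1857) = 437*(-1630/3457 - 1857) = 437*(-6421279/3457) = -2806098923/3457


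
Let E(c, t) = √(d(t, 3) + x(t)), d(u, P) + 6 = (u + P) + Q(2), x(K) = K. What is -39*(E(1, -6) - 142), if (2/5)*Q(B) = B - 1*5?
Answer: 5538 - 117*I*√10/2 ≈ 5538.0 - 184.99*I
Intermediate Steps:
Q(B) = -25/2 + 5*B/2 (Q(B) = 5*(B - 1*5)/2 = 5*(B - 5)/2 = 5*(-5 + B)/2 = -25/2 + 5*B/2)
d(u, P) = -27/2 + P + u (d(u, P) = -6 + ((u + P) + (-25/2 + (5/2)*2)) = -6 + ((P + u) + (-25/2 + 5)) = -6 + ((P + u) - 15/2) = -6 + (-15/2 + P + u) = -27/2 + P + u)
E(c, t) = √(-21/2 + 2*t) (E(c, t) = √((-27/2 + 3 + t) + t) = √((-21/2 + t) + t) = √(-21/2 + 2*t))
-39*(E(1, -6) - 142) = -39*(√(-42 + 8*(-6))/2 - 142) = -39*(√(-42 - 48)/2 - 142) = -39*(√(-90)/2 - 142) = -39*((3*I*√10)/2 - 142) = -39*(3*I*√10/2 - 142) = -39*(-142 + 3*I*√10/2) = 5538 - 117*I*√10/2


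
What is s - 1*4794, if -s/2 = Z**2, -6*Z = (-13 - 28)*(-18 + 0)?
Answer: -35052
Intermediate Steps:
Z = -123 (Z = -(-13 - 28)*(-18 + 0)/6 = -(-41)*(-18)/6 = -1/6*738 = -123)
s = -30258 (s = -2*(-123)**2 = -2*15129 = -30258)
s - 1*4794 = -30258 - 1*4794 = -30258 - 4794 = -35052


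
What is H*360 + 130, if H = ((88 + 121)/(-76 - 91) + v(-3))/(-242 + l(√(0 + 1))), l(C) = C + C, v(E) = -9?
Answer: 24278/167 ≈ 145.38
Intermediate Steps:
l(C) = 2*C
H = 107/2505 (H = ((88 + 121)/(-76 - 91) - 9)/(-242 + 2*√(0 + 1)) = (209/(-167) - 9)/(-242 + 2*√1) = (209*(-1/167) - 9)/(-242 + 2*1) = (-209/167 - 9)/(-242 + 2) = -1712/167/(-240) = -1712/167*(-1/240) = 107/2505 ≈ 0.042715)
H*360 + 130 = (107/2505)*360 + 130 = 2568/167 + 130 = 24278/167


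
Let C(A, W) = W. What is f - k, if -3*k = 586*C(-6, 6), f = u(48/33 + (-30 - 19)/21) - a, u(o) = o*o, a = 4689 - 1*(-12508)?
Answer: -17450384/1089 ≈ -16024.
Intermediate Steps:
a = 17197 (a = 4689 + 12508 = 17197)
u(o) = o**2
f = -18726692/1089 (f = (48/33 + (-30 - 19)/21)**2 - 1*17197 = (48*(1/33) - 49*1/21)**2 - 17197 = (16/11 - 7/3)**2 - 17197 = (-29/33)**2 - 17197 = 841/1089 - 17197 = -18726692/1089 ≈ -17196.)
k = -1172 (k = -586*6/3 = -1/3*3516 = -1172)
f - k = -18726692/1089 - 1*(-1172) = -18726692/1089 + 1172 = -17450384/1089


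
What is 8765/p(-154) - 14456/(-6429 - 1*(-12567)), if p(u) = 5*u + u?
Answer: -1017529/85932 ≈ -11.841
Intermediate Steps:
p(u) = 6*u
8765/p(-154) - 14456/(-6429 - 1*(-12567)) = 8765/((6*(-154))) - 14456/(-6429 - 1*(-12567)) = 8765/(-924) - 14456/(-6429 + 12567) = 8765*(-1/924) - 14456/6138 = -8765/924 - 14456*1/6138 = -8765/924 - 7228/3069 = -1017529/85932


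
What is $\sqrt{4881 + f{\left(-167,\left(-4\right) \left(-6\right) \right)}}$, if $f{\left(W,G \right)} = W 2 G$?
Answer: $i \sqrt{3135} \approx 55.991 i$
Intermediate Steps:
$f{\left(W,G \right)} = 2 G W$ ($f{\left(W,G \right)} = 2 W G = 2 G W$)
$\sqrt{4881 + f{\left(-167,\left(-4\right) \left(-6\right) \right)}} = \sqrt{4881 + 2 \left(\left(-4\right) \left(-6\right)\right) \left(-167\right)} = \sqrt{4881 + 2 \cdot 24 \left(-167\right)} = \sqrt{4881 - 8016} = \sqrt{-3135} = i \sqrt{3135}$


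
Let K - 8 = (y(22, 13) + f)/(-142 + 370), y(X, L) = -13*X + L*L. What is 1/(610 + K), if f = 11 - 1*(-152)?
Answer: 114/70475 ≈ 0.0016176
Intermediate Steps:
y(X, L) = L**2 - 13*X (y(X, L) = -13*X + L**2 = L**2 - 13*X)
f = 163 (f = 11 + 152 = 163)
K = 935/114 (K = 8 + ((13**2 - 13*22) + 163)/(-142 + 370) = 8 + ((169 - 286) + 163)/228 = 8 + (-117 + 163)*(1/228) = 8 + 46*(1/228) = 8 + 23/114 = 935/114 ≈ 8.2018)
1/(610 + K) = 1/(610 + 935/114) = 1/(70475/114) = 114/70475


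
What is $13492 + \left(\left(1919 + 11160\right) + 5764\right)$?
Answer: $32335$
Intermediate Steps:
$13492 + \left(\left(1919 + 11160\right) + 5764\right) = 13492 + \left(13079 + 5764\right) = 13492 + 18843 = 32335$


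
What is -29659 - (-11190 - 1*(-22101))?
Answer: -40570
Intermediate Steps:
-29659 - (-11190 - 1*(-22101)) = -29659 - (-11190 + 22101) = -29659 - 1*10911 = -29659 - 10911 = -40570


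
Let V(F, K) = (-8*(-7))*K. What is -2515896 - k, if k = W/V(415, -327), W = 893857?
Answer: -46070193695/18312 ≈ -2.5158e+6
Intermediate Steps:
V(F, K) = 56*K
k = -893857/18312 (k = 893857/((56*(-327))) = 893857/(-18312) = 893857*(-1/18312) = -893857/18312 ≈ -48.813)
-2515896 - k = -2515896 - 1*(-893857/18312) = -2515896 + 893857/18312 = -46070193695/18312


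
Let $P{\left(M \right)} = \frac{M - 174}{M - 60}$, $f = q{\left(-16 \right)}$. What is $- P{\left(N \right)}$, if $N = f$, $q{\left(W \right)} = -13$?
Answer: $- \frac{187}{73} \approx -2.5616$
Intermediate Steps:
$f = -13$
$N = -13$
$P{\left(M \right)} = \frac{-174 + M}{-60 + M}$ ($P{\left(M \right)} = \frac{-174 + M}{M - 60} = \frac{-174 + M}{-60 + M}$)
$- P{\left(N \right)} = - \frac{-174 - 13}{-60 - 13} = - \frac{-187}{-73} = - \frac{\left(-1\right) \left(-187\right)}{73} = \left(-1\right) \frac{187}{73} = - \frac{187}{73}$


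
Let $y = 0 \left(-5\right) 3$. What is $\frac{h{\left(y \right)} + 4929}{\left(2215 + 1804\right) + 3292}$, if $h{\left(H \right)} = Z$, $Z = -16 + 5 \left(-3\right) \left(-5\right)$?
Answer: $\frac{4988}{7311} \approx 0.68226$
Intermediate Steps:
$y = 0$ ($y = 0 \cdot 3 = 0$)
$Z = 59$ ($Z = -16 - -75 = -16 + 75 = 59$)
$h{\left(H \right)} = 59$
$\frac{h{\left(y \right)} + 4929}{\left(2215 + 1804\right) + 3292} = \frac{59 + 4929}{\left(2215 + 1804\right) + 3292} = \frac{4988}{4019 + 3292} = \frac{4988}{7311}$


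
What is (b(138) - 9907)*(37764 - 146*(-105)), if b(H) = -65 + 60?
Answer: -526267728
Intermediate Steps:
b(H) = -5
(b(138) - 9907)*(37764 - 146*(-105)) = (-5 - 9907)*(37764 - 146*(-105)) = -9912*(37764 + 15330) = -9912*53094 = -526267728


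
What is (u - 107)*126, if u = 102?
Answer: -630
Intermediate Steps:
(u - 107)*126 = (102 - 107)*126 = -5*126 = -630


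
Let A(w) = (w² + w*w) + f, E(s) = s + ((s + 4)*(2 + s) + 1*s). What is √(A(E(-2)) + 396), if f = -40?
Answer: 2*√97 ≈ 19.698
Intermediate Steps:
E(s) = 2*s + (2 + s)*(4 + s) (E(s) = s + ((4 + s)*(2 + s) + s) = s + ((2 + s)*(4 + s) + s) = s + (s + (2 + s)*(4 + s)) = 2*s + (2 + s)*(4 + s))
A(w) = -40 + 2*w² (A(w) = (w² + w*w) - 40 = (w² + w²) - 40 = 2*w² - 40 = -40 + 2*w²)
√(A(E(-2)) + 396) = √((-40 + 2*(8 + (-2)² + 8*(-2))²) + 396) = √((-40 + 2*(8 + 4 - 16)²) + 396) = √((-40 + 2*(-4)²) + 396) = √((-40 + 2*16) + 396) = √((-40 + 32) + 396) = √(-8 + 396) = √388 = 2*√97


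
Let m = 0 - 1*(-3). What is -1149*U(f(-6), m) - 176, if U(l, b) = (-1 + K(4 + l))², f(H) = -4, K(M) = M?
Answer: -1325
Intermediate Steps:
m = 3 (m = 0 + 3 = 3)
U(l, b) = (3 + l)² (U(l, b) = (-1 + (4 + l))² = (3 + l)²)
-1149*U(f(-6), m) - 176 = -1149*(3 - 4)² - 176 = -1149*(-1)² - 176 = -1149*1 - 176 = -1149 - 176 = -1325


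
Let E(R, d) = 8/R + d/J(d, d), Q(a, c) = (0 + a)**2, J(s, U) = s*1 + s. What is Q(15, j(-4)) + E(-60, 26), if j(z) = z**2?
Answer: 6761/30 ≈ 225.37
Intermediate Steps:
J(s, U) = 2*s (J(s, U) = s + s = 2*s)
Q(a, c) = a**2
E(R, d) = 1/2 + 8/R (E(R, d) = 8/R + d/((2*d)) = 8/R + d*(1/(2*d)) = 8/R + 1/2 = 1/2 + 8/R)
Q(15, j(-4)) + E(-60, 26) = 15**2 + (1/2)*(16 - 60)/(-60) = 225 + (1/2)*(-1/60)*(-44) = 225 + 11/30 = 6761/30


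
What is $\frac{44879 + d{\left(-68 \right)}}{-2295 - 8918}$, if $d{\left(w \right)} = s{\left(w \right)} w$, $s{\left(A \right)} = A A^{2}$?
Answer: $- \frac{21426255}{11213} \approx -1910.8$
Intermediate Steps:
$s{\left(A \right)} = A^{3}$
$d{\left(w \right)} = w^{4}$ ($d{\left(w \right)} = w^{3} w = w^{4}$)
$\frac{44879 + d{\left(-68 \right)}}{-2295 - 8918} = \frac{44879 + \left(-68\right)^{4}}{-2295 - 8918} = \frac{44879 + 21381376}{-11213} = 21426255 \left(- \frac{1}{11213}\right) = - \frac{21426255}{11213}$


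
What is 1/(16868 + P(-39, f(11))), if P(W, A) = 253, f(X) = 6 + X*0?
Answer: 1/17121 ≈ 5.8408e-5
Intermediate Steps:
f(X) = 6 (f(X) = 6 + 0 = 6)
1/(16868 + P(-39, f(11))) = 1/(16868 + 253) = 1/17121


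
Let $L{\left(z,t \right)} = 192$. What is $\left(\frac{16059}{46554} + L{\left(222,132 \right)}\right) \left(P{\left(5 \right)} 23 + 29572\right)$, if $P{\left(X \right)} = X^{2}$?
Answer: $\frac{89983036923}{15518} \approx 5.7986 \cdot 10^{6}$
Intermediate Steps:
$\left(\frac{16059}{46554} + L{\left(222,132 \right)}\right) \left(P{\left(5 \right)} 23 + 29572\right) = \left(\frac{16059}{46554} + 192\right) \left(5^{2} \cdot 23 + 29572\right) = \left(16059 \cdot \frac{1}{46554} + 192\right) \left(25 \cdot 23 + 29572\right) = \left(\frac{5353}{15518} + 192\right) \left(575 + 29572\right) = \frac{2984809}{15518} \cdot 30147 = \frac{89983036923}{15518}$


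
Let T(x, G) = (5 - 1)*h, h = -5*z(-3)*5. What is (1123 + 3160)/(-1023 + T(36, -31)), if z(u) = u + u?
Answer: -4283/423 ≈ -10.125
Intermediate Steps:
z(u) = 2*u
h = 150 (h = -10*(-3)*5 = -5*(-6)*5 = 30*5 = 150)
T(x, G) = 600 (T(x, G) = (5 - 1)*150 = 4*150 = 600)
(1123 + 3160)/(-1023 + T(36, -31)) = (1123 + 3160)/(-1023 + 600) = 4283/(-423) = 4283*(-1/423) = -4283/423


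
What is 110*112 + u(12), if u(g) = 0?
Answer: 12320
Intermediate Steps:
110*112 + u(12) = 110*112 + 0 = 12320 + 0 = 12320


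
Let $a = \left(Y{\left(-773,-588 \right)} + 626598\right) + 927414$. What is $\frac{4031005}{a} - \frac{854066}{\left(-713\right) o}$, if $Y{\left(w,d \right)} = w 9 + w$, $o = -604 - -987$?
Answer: $\frac{2421409697007}{422257142278} \approx 5.7344$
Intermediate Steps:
$o = 383$ ($o = -604 + 987 = 383$)
$Y{\left(w,d \right)} = 10 w$ ($Y{\left(w,d \right)} = 9 w + w = 10 w$)
$a = 1546282$ ($a = \left(10 \left(-773\right) + 626598\right) + 927414 = \left(-7730 + 626598\right) + 927414 = 618868 + 927414 = 1546282$)
$\frac{4031005}{a} - \frac{854066}{\left(-713\right) o} = \frac{4031005}{1546282} - \frac{854066}{\left(-713\right) 383} = 4031005 \cdot \frac{1}{1546282} - \frac{854066}{-273079} = \frac{4031005}{1546282} - - \frac{854066}{273079} = \frac{4031005}{1546282} + \frac{854066}{273079} = \frac{2421409697007}{422257142278}$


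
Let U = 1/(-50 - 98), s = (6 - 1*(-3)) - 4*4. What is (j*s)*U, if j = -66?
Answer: -231/74 ≈ -3.1216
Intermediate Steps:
s = -7 (s = (6 + 3) - 16 = 9 - 16 = -7)
U = -1/148 (U = 1/(-148) = -1/148 ≈ -0.0067568)
(j*s)*U = -66*(-7)*(-1/148) = 462*(-1/148) = -231/74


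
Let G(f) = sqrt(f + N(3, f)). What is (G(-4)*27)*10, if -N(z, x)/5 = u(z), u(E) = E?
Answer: 270*I*sqrt(19) ≈ 1176.9*I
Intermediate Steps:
N(z, x) = -5*z
G(f) = sqrt(-15 + f) (G(f) = sqrt(f - 5*3) = sqrt(f - 15) = sqrt(-15 + f))
(G(-4)*27)*10 = (sqrt(-15 - 4)*27)*10 = (sqrt(-19)*27)*10 = ((I*sqrt(19))*27)*10 = (27*I*sqrt(19))*10 = 270*I*sqrt(19)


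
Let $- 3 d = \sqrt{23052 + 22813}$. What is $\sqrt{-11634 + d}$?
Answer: $\frac{\sqrt{-104706 - 3 \sqrt{45865}}}{3} \approx 108.19 i$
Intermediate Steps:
$d = - \frac{\sqrt{45865}}{3}$ ($d = - \frac{\sqrt{23052 + 22813}}{3} = - \frac{\sqrt{45865}}{3} \approx -71.387$)
$\sqrt{-11634 + d} = \sqrt{-11634 - \frac{\sqrt{45865}}{3}}$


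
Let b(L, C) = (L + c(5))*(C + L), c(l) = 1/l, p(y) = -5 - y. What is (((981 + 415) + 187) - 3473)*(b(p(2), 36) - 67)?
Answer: 499338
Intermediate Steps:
c(l) = 1/l
b(L, C) = (⅕ + L)*(C + L) (b(L, C) = (L + 1/5)*(C + L) = (L + ⅕)*(C + L) = (⅕ + L)*(C + L))
(((981 + 415) + 187) - 3473)*(b(p(2), 36) - 67) = (((981 + 415) + 187) - 3473)*(((-5 - 1*2)² + (⅕)*36 + (-5 - 1*2)/5 + 36*(-5 - 1*2)) - 67) = ((1396 + 187) - 3473)*(((-5 - 2)² + 36/5 + (-5 - 2)/5 + 36*(-5 - 2)) - 67) = (1583 - 3473)*(((-7)² + 36/5 + (⅕)*(-7) + 36*(-7)) - 67) = -1890*((49 + 36/5 - 7/5 - 252) - 67) = -1890*(-986/5 - 67) = -1890*(-1321/5) = 499338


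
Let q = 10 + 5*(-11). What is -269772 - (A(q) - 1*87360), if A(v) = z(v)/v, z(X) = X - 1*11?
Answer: -8208596/45 ≈ -1.8241e+5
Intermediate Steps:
z(X) = -11 + X (z(X) = X - 11 = -11 + X)
q = -45 (q = 10 - 55 = -45)
A(v) = (-11 + v)/v
-269772 - (A(q) - 1*87360) = -269772 - ((-11 - 45)/(-45) - 1*87360) = -269772 - (-1/45*(-56) - 87360) = -269772 - (56/45 - 87360) = -269772 - 1*(-3931144/45) = -269772 + 3931144/45 = -8208596/45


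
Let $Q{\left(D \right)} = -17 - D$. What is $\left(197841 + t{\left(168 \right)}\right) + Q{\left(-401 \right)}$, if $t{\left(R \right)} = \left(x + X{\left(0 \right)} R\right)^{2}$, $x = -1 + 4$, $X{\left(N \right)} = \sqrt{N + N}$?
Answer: $198234$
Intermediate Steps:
$X{\left(N \right)} = \sqrt{2} \sqrt{N}$ ($X{\left(N \right)} = \sqrt{2 N} = \sqrt{2} \sqrt{N}$)
$x = 3$
$t{\left(R \right)} = 9$ ($t{\left(R \right)} = \left(3 + \sqrt{2} \sqrt{0} R\right)^{2} = \left(3 + \sqrt{2} \cdot 0 R\right)^{2} = \left(3 + 0 R\right)^{2} = \left(3 + 0\right)^{2} = 3^{2} = 9$)
$\left(197841 + t{\left(168 \right)}\right) + Q{\left(-401 \right)} = \left(197841 + 9\right) - -384 = 197850 + \left(-17 + 401\right) = 197850 + 384 = 198234$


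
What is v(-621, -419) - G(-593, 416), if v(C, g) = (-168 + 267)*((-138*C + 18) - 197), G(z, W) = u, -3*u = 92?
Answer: 25399235/3 ≈ 8.4664e+6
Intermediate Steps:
u = -92/3 (u = -⅓*92 = -92/3 ≈ -30.667)
G(z, W) = -92/3
v(C, g) = -17721 - 13662*C (v(C, g) = 99*((18 - 138*C) - 197) = 99*(-179 - 138*C) = -17721 - 13662*C)
v(-621, -419) - G(-593, 416) = (-17721 - 13662*(-621)) - 1*(-92/3) = (-17721 + 8484102) + 92/3 = 8466381 + 92/3 = 25399235/3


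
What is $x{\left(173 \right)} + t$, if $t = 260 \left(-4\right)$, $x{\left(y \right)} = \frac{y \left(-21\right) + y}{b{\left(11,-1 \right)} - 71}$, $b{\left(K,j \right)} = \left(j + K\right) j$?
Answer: $- \frac{80780}{81} \approx -997.28$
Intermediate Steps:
$b{\left(K,j \right)} = j \left(K + j\right)$ ($b{\left(K,j \right)} = \left(K + j\right) j = j \left(K + j\right)$)
$x{\left(y \right)} = \frac{20 y}{81}$ ($x{\left(y \right)} = \frac{y \left(-21\right) + y}{- (11 - 1) - 71} = \frac{- 21 y + y}{\left(-1\right) 10 - 71} = \frac{\left(-20\right) y}{-10 - 71} = \frac{\left(-20\right) y}{-81} = - 20 y \left(- \frac{1}{81}\right) = \frac{20 y}{81}$)
$t = -1040$
$x{\left(173 \right)} + t = \frac{20}{81} \cdot 173 - 1040 = \frac{3460}{81} - 1040 = - \frac{80780}{81}$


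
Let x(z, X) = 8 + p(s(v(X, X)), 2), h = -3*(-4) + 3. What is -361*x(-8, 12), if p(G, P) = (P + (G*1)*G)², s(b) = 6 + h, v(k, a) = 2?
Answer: -70848777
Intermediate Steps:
h = 15 (h = 12 + 3 = 15)
s(b) = 21 (s(b) = 6 + 15 = 21)
p(G, P) = (P + G²)² (p(G, P) = (P + G*G)² = (P + G²)²)
x(z, X) = 196257 (x(z, X) = 8 + (2 + 21²)² = 8 + (2 + 441)² = 8 + 443² = 8 + 196249 = 196257)
-361*x(-8, 12) = -361*196257 = -70848777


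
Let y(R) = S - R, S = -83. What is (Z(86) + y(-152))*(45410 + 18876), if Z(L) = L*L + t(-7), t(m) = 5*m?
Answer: 477644980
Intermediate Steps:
y(R) = -83 - R
Z(L) = -35 + L² (Z(L) = L*L + 5*(-7) = L² - 35 = -35 + L²)
(Z(86) + y(-152))*(45410 + 18876) = ((-35 + 86²) + (-83 - 1*(-152)))*(45410 + 18876) = ((-35 + 7396) + (-83 + 152))*64286 = (7361 + 69)*64286 = 7430*64286 = 477644980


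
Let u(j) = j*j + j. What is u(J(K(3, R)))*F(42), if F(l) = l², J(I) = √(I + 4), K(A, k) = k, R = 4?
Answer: 14112 + 3528*√2 ≈ 19101.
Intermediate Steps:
J(I) = √(4 + I)
u(j) = j + j² (u(j) = j² + j = j + j²)
u(J(K(3, R)))*F(42) = (√(4 + 4)*(1 + √(4 + 4)))*42² = (√8*(1 + √8))*1764 = ((2*√2)*(1 + 2*√2))*1764 = (2*√2*(1 + 2*√2))*1764 = 3528*√2*(1 + 2*√2)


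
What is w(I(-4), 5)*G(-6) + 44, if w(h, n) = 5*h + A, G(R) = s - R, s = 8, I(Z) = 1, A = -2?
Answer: 86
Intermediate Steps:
G(R) = 8 - R
w(h, n) = -2 + 5*h (w(h, n) = 5*h - 2 = -2 + 5*h)
w(I(-4), 5)*G(-6) + 44 = (-2 + 5*1)*(8 - 1*(-6)) + 44 = (-2 + 5)*(8 + 6) + 44 = 3*14 + 44 = 42 + 44 = 86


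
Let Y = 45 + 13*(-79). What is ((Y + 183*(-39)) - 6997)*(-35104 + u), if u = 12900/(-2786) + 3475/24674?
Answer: 9120312278051974/17185441 ≈ 5.3070e+8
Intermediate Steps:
Y = -982 (Y = 45 - 1027 = -982)
u = -154306625/34370882 (u = 12900*(-1/2786) + 3475*(1/24674) = -6450/1393 + 3475/24674 = -154306625/34370882 ≈ -4.4895)
((Y + 183*(-39)) - 6997)*(-35104 + u) = ((-982 + 183*(-39)) - 6997)*(-35104 - 154306625/34370882) = ((-982 - 7137) - 6997)*(-1206709748353/34370882) = (-8119 - 6997)*(-1206709748353/34370882) = -15116*(-1206709748353/34370882) = 9120312278051974/17185441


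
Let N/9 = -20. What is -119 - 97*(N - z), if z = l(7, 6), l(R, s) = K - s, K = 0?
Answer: 16759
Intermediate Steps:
N = -180 (N = 9*(-20) = -180)
l(R, s) = -s (l(R, s) = 0 - s = -s)
z = -6 (z = -1*6 = -6)
-119 - 97*(N - z) = -119 - 97*(-180 - 1*(-6)) = -119 - 97*(-180 + 6) = -119 - 97*(-174) = -119 + 16878 = 16759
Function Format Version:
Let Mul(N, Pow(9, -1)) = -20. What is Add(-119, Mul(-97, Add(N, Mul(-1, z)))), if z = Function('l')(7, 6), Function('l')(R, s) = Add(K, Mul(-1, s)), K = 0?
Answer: 16759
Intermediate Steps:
N = -180 (N = Mul(9, -20) = -180)
Function('l')(R, s) = Mul(-1, s) (Function('l')(R, s) = Add(0, Mul(-1, s)) = Mul(-1, s))
z = -6 (z = Mul(-1, 6) = -6)
Add(-119, Mul(-97, Add(N, Mul(-1, z)))) = Add(-119, Mul(-97, Add(-180, Mul(-1, -6)))) = Add(-119, Mul(-97, Add(-180, 6))) = Add(-119, Mul(-97, -174)) = Add(-119, 16878) = 16759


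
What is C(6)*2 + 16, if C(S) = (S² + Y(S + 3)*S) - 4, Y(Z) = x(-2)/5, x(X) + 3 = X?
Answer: 68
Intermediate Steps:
x(X) = -3 + X
Y(Z) = -1 (Y(Z) = (-3 - 2)/5 = -5*⅕ = -1)
C(S) = -4 + S² - S (C(S) = (S² - S) - 4 = -4 + S² - S)
C(6)*2 + 16 = (-4 + 6² - 1*6)*2 + 16 = (-4 + 36 - 6)*2 + 16 = 26*2 + 16 = 52 + 16 = 68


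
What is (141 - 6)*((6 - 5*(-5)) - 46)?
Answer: -2025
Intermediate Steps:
(141 - 6)*((6 - 5*(-5)) - 46) = 135*((6 + 25) - 46) = 135*(31 - 46) = 135*(-15) = -2025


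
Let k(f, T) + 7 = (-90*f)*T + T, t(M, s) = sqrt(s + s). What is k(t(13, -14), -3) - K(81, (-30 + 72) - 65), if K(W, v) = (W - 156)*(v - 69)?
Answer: -6910 + 540*I*sqrt(7) ≈ -6910.0 + 1428.7*I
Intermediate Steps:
t(M, s) = sqrt(2)*sqrt(s) (t(M, s) = sqrt(2*s) = sqrt(2)*sqrt(s))
k(f, T) = -7 + T - 90*T*f (k(f, T) = -7 + ((-90*f)*T + T) = -7 + (-90*T*f + T) = -7 + (T - 90*T*f) = -7 + T - 90*T*f)
K(W, v) = (-156 + W)*(-69 + v)
k(t(13, -14), -3) - K(81, (-30 + 72) - 65) = (-7 - 3 - 90*(-3)*sqrt(2)*sqrt(-14)) - (10764 - 156*((-30 + 72) - 65) - 69*81 + 81*((-30 + 72) - 65)) = (-7 - 3 - 90*(-3)*sqrt(2)*(I*sqrt(14))) - (10764 - 156*(42 - 65) - 5589 + 81*(42 - 65)) = (-7 - 3 - 90*(-3)*2*I*sqrt(7)) - (10764 - 156*(-23) - 5589 + 81*(-23)) = (-7 - 3 + 540*I*sqrt(7)) - (10764 + 3588 - 5589 - 1863) = (-10 + 540*I*sqrt(7)) - 1*6900 = (-10 + 540*I*sqrt(7)) - 6900 = -6910 + 540*I*sqrt(7)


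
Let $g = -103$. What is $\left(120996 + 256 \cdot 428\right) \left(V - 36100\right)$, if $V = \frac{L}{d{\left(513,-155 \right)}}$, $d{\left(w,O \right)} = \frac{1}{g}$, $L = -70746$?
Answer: $1671759156232$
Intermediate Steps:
$d{\left(w,O \right)} = - \frac{1}{103}$ ($d{\left(w,O \right)} = \frac{1}{-103} = - \frac{1}{103}$)
$V = 7286838$ ($V = - \frac{70746}{- \frac{1}{103}} = \left(-70746\right) \left(-103\right) = 7286838$)
$\left(120996 + 256 \cdot 428\right) \left(V - 36100\right) = \left(120996 + 256 \cdot 428\right) \left(7286838 - 36100\right) = \left(120996 + 109568\right) 7250738 = 230564 \cdot 7250738 = 1671759156232$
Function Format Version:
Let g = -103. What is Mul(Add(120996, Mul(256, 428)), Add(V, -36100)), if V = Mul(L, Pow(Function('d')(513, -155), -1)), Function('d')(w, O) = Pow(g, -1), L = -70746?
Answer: 1671759156232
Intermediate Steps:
Function('d')(w, O) = Rational(-1, 103) (Function('d')(w, O) = Pow(-103, -1) = Rational(-1, 103))
V = 7286838 (V = Mul(-70746, Pow(Rational(-1, 103), -1)) = Mul(-70746, -103) = 7286838)
Mul(Add(120996, Mul(256, 428)), Add(V, -36100)) = Mul(Add(120996, Mul(256, 428)), Add(7286838, -36100)) = Mul(Add(120996, 109568), 7250738) = Mul(230564, 7250738) = 1671759156232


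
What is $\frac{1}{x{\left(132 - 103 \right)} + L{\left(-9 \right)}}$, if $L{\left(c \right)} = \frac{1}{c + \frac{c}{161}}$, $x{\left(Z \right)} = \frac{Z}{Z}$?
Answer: $\frac{1458}{1297} \approx 1.1241$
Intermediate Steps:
$x{\left(Z \right)} = 1$
$L{\left(c \right)} = \frac{161}{162 c}$ ($L{\left(c \right)} = \frac{1}{c + c \frac{1}{161}} = \frac{1}{c + \frac{c}{161}} = \frac{1}{\frac{162}{161} c} = \frac{161}{162 c}$)
$\frac{1}{x{\left(132 - 103 \right)} + L{\left(-9 \right)}} = \frac{1}{1 + \frac{161}{162 \left(-9\right)}} = \frac{1}{1 + \frac{161}{162} \left(- \frac{1}{9}\right)} = \frac{1}{1 - \frac{161}{1458}} = \frac{1}{\frac{1297}{1458}} = \frac{1458}{1297}$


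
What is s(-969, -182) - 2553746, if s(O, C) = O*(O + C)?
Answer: -1438427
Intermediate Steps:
s(O, C) = O*(C + O)
s(-969, -182) - 2553746 = -969*(-182 - 969) - 2553746 = -969*(-1151) - 2553746 = 1115319 - 2553746 = -1438427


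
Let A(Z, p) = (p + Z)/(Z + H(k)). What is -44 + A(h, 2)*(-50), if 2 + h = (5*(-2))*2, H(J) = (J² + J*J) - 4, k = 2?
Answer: -896/9 ≈ -99.556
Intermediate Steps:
H(J) = -4 + 2*J² (H(J) = (J² + J²) - 4 = 2*J² - 4 = -4 + 2*J²)
h = -22 (h = -2 + (5*(-2))*2 = -2 - 10*2 = -2 - 20 = -22)
A(Z, p) = (Z + p)/(4 + Z) (A(Z, p) = (p + Z)/(Z + (-4 + 2*2²)) = (Z + p)/(Z + (-4 + 2*4)) = (Z + p)/(Z + (-4 + 8)) = (Z + p)/(Z + 4) = (Z + p)/(4 + Z))
-44 + A(h, 2)*(-50) = -44 + ((-22 + 2)/(4 - 22))*(-50) = -44 + (-20/(-18))*(-50) = -44 - 1/18*(-20)*(-50) = -44 + (10/9)*(-50) = -44 - 500/9 = -896/9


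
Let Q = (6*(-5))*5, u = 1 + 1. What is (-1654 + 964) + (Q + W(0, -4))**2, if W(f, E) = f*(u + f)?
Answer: 21810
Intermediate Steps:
u = 2
Q = -150 (Q = -30*5 = -150)
W(f, E) = f*(2 + f)
(-1654 + 964) + (Q + W(0, -4))**2 = (-1654 + 964) + (-150 + 0*(2 + 0))**2 = -690 + (-150 + 0*2)**2 = -690 + (-150 + 0)**2 = -690 + (-150)**2 = -690 + 22500 = 21810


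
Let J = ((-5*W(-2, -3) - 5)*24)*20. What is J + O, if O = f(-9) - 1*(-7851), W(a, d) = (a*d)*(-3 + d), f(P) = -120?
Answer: 91731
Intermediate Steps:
W(a, d) = a*d*(-3 + d)
O = 7731 (O = -120 - 1*(-7851) = -120 + 7851 = 7731)
J = 84000 (J = ((-(-10)*(-3)*(-3 - 3) - 5)*24)*20 = ((-(-10)*(-3)*(-6) - 5)*24)*20 = ((-5*(-36) - 5)*24)*20 = ((180 - 5)*24)*20 = (175*24)*20 = 4200*20 = 84000)
J + O = 84000 + 7731 = 91731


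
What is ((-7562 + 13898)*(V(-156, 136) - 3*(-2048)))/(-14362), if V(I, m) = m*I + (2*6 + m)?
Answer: 47279232/7181 ≈ 6583.9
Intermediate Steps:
V(I, m) = 12 + m + I*m (V(I, m) = I*m + (12 + m) = 12 + m + I*m)
((-7562 + 13898)*(V(-156, 136) - 3*(-2048)))/(-14362) = ((-7562 + 13898)*((12 + 136 - 156*136) - 3*(-2048)))/(-14362) = (6336*((12 + 136 - 21216) + 6144))*(-1/14362) = (6336*(-21068 + 6144))*(-1/14362) = (6336*(-14924))*(-1/14362) = -94558464*(-1/14362) = 47279232/7181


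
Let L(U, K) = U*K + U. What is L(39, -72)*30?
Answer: -83070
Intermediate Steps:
L(U, K) = U + K*U (L(U, K) = K*U + U = U + K*U)
L(39, -72)*30 = (39*(1 - 72))*30 = (39*(-71))*30 = -2769*30 = -83070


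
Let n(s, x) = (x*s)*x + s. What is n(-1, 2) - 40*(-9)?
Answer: 355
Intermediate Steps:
n(s, x) = s + s*x² (n(s, x) = (s*x)*x + s = s*x² + s = s + s*x²)
n(-1, 2) - 40*(-9) = -(1 + 2²) - 40*(-9) = -(1 + 4) + 360 = -1*5 + 360 = -5 + 360 = 355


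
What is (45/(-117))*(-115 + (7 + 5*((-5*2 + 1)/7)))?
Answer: 4005/91 ≈ 44.011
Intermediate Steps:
(45/(-117))*(-115 + (7 + 5*((-5*2 + 1)/7))) = (45*(-1/117))*(-115 + (7 + 5*((-10 + 1)*(⅐)))) = -5*(-115 + (7 + 5*(-9*⅐)))/13 = -5*(-115 + (7 + 5*(-9/7)))/13 = -5*(-115 + (7 - 45/7))/13 = -5*(-115 + 4/7)/13 = -5/13*(-801/7) = 4005/91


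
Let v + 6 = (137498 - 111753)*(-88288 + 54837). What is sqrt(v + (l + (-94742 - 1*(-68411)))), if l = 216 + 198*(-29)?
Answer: I*sqrt(861227858) ≈ 29347.0*I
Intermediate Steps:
v = -861196001 (v = -6 + (137498 - 111753)*(-88288 + 54837) = -6 + 25745*(-33451) = -6 - 861195995 = -861196001)
l = -5526 (l = 216 - 5742 = -5526)
sqrt(v + (l + (-94742 - 1*(-68411)))) = sqrt(-861196001 + (-5526 + (-94742 - 1*(-68411)))) = sqrt(-861196001 + (-5526 + (-94742 + 68411))) = sqrt(-861196001 + (-5526 - 26331)) = sqrt(-861196001 - 31857) = sqrt(-861227858) = I*sqrt(861227858)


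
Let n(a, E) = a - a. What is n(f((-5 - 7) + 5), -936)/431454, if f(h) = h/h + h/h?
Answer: 0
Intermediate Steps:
f(h) = 2 (f(h) = 1 + 1 = 2)
n(a, E) = 0
n(f((-5 - 7) + 5), -936)/431454 = 0/431454 = 0*(1/431454) = 0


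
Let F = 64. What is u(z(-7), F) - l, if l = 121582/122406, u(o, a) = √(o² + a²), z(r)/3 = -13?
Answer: -60791/61203 + √5617 ≈ 73.953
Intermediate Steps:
z(r) = -39 (z(r) = 3*(-13) = -39)
u(o, a) = √(a² + o²)
l = 60791/61203 (l = 121582*(1/122406) = 60791/61203 ≈ 0.99327)
u(z(-7), F) - l = √(64² + (-39)²) - 1*60791/61203 = √(4096 + 1521) - 60791/61203 = √5617 - 60791/61203 = -60791/61203 + √5617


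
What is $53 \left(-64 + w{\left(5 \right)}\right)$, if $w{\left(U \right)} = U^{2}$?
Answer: $-2067$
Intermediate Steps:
$53 \left(-64 + w{\left(5 \right)}\right) = 53 \left(-64 + 5^{2}\right) = 53 \left(-64 + 25\right) = 53 \left(-39\right) = -2067$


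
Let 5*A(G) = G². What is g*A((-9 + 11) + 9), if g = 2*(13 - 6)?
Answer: 1694/5 ≈ 338.80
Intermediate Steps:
g = 14 (g = 2*7 = 14)
A(G) = G²/5
g*A((-9 + 11) + 9) = 14*(((-9 + 11) + 9)²/5) = 14*((2 + 9)²/5) = 14*((⅕)*11²) = 14*((⅕)*121) = 14*(121/5) = 1694/5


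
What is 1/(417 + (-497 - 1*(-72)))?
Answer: -⅛ ≈ -0.12500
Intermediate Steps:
1/(417 + (-497 - 1*(-72))) = 1/(417 + (-497 + 72)) = 1/(417 - 425) = 1/(-8) = -⅛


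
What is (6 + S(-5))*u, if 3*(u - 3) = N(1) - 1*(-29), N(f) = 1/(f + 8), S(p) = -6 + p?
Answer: -1715/27 ≈ -63.518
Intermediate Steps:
N(f) = 1/(8 + f)
u = 343/27 (u = 3 + (1/(8 + 1) - 1*(-29))/3 = 3 + (1/9 + 29)/3 = 3 + (⅑ + 29)/3 = 3 + (⅓)*(262/9) = 3 + 262/27 = 343/27 ≈ 12.704)
(6 + S(-5))*u = (6 + (-6 - 5))*(343/27) = (6 - 11)*(343/27) = -5*343/27 = -1715/27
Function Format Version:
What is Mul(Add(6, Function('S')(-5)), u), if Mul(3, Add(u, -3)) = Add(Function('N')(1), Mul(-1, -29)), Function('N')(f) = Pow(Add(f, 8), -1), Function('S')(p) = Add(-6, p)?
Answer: Rational(-1715, 27) ≈ -63.518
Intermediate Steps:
Function('N')(f) = Pow(Add(8, f), -1)
u = Rational(343, 27) (u = Add(3, Mul(Rational(1, 3), Add(Pow(Add(8, 1), -1), Mul(-1, -29)))) = Add(3, Mul(Rational(1, 3), Add(Pow(9, -1), 29))) = Add(3, Mul(Rational(1, 3), Add(Rational(1, 9), 29))) = Add(3, Mul(Rational(1, 3), Rational(262, 9))) = Add(3, Rational(262, 27)) = Rational(343, 27) ≈ 12.704)
Mul(Add(6, Function('S')(-5)), u) = Mul(Add(6, Add(-6, -5)), Rational(343, 27)) = Mul(Add(6, -11), Rational(343, 27)) = Mul(-5, Rational(343, 27)) = Rational(-1715, 27)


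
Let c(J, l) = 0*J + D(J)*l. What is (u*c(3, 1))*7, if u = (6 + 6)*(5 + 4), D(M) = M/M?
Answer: 756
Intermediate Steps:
D(M) = 1
c(J, l) = l (c(J, l) = 0*J + 1*l = 0 + l = l)
u = 108 (u = 12*9 = 108)
(u*c(3, 1))*7 = (108*1)*7 = 108*7 = 756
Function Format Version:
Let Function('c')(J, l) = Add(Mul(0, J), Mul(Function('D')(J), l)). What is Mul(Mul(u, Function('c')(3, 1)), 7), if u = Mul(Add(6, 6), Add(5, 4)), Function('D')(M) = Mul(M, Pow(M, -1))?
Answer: 756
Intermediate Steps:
Function('D')(M) = 1
Function('c')(J, l) = l (Function('c')(J, l) = Add(Mul(0, J), Mul(1, l)) = Add(0, l) = l)
u = 108 (u = Mul(12, 9) = 108)
Mul(Mul(u, Function('c')(3, 1)), 7) = Mul(Mul(108, 1), 7) = Mul(108, 7) = 756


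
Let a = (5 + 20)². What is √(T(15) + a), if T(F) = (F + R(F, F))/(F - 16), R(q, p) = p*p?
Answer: √385 ≈ 19.621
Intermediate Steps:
a = 625 (a = 25² = 625)
R(q, p) = p²
T(F) = (F + F²)/(-16 + F) (T(F) = (F + F²)/(F - 16) = (F + F²)/(-16 + F))
√(T(15) + a) = √(15*(1 + 15)/(-16 + 15) + 625) = √(15*16/(-1) + 625) = √(15*(-1)*16 + 625) = √(-240 + 625) = √385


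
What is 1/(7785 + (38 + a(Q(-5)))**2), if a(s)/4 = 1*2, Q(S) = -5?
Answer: 1/9901 ≈ 0.00010100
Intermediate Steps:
a(s) = 8 (a(s) = 4*(1*2) = 4*2 = 8)
1/(7785 + (38 + a(Q(-5)))**2) = 1/(7785 + (38 + 8)**2) = 1/(7785 + 46**2) = 1/(7785 + 2116) = 1/9901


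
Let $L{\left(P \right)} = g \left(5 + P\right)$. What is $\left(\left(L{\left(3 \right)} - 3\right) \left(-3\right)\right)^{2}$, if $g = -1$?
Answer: $1089$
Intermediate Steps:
$L{\left(P \right)} = -5 - P$ ($L{\left(P \right)} = - (5 + P) = -5 - P$)
$\left(\left(L{\left(3 \right)} - 3\right) \left(-3\right)\right)^{2} = \left(\left(\left(-5 - 3\right) - 3\right) \left(-3\right)\right)^{2} = \left(\left(-8 - 3\right) \left(-3\right)\right)^{2} = \left(\left(-11\right) \left(-3\right)\right)^{2} = 33^{2} = 1089$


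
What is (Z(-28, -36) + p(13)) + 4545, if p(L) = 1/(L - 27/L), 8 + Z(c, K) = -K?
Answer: 649379/142 ≈ 4573.1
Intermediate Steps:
Z(c, K) = -8 - K
(Z(-28, -36) + p(13)) + 4545 = ((-8 - 1*(-36)) + 13/(-27 + 13**2)) + 4545 = ((-8 + 36) + 13/(-27 + 169)) + 4545 = (28 + 13/142) + 4545 = 3989/142 + 4545 = 649379/142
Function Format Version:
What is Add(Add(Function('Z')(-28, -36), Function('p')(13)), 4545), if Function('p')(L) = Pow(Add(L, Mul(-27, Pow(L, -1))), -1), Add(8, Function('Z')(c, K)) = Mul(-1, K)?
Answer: Rational(649379, 142) ≈ 4573.1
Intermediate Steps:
Function('Z')(c, K) = Add(-8, Mul(-1, K))
Add(Add(Function('Z')(-28, -36), Function('p')(13)), 4545) = Add(Add(Add(-8, Mul(-1, -36)), Mul(13, Pow(Add(-27, Pow(13, 2)), -1))), 4545) = Add(Add(Add(-8, 36), Mul(13, Pow(Add(-27, 169), -1))), 4545) = Add(Add(28, Mul(13, Pow(142, -1))), 4545) = Add(Add(28, Mul(13, Rational(1, 142))), 4545) = Add(Add(28, Rational(13, 142)), 4545) = Add(Rational(3989, 142), 4545) = Rational(649379, 142)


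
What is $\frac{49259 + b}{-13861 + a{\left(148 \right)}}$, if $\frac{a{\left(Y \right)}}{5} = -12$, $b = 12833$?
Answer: $- \frac{62092}{13921} \approx -4.4603$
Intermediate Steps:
$a{\left(Y \right)} = -60$ ($a{\left(Y \right)} = 5 \left(-12\right) = -60$)
$\frac{49259 + b}{-13861 + a{\left(148 \right)}} = \frac{49259 + 12833}{-13861 - 60} = \frac{62092}{-13921} = 62092 \left(- \frac{1}{13921}\right) = - \frac{62092}{13921}$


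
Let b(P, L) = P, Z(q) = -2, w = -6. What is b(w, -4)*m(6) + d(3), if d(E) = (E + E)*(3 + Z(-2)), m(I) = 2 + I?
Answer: -42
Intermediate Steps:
d(E) = 2*E (d(E) = (E + E)*(3 - 2) = (2*E)*1 = 2*E)
b(w, -4)*m(6) + d(3) = -6*(2 + 6) + 2*3 = -6*8 + 6 = -48 + 6 = -42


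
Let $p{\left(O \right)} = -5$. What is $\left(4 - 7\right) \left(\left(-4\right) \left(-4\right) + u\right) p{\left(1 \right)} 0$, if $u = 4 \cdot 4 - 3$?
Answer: $0$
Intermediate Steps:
$u = 13$ ($u = 16 - 3 = 13$)
$\left(4 - 7\right) \left(\left(-4\right) \left(-4\right) + u\right) p{\left(1 \right)} 0 = \left(4 - 7\right) \left(\left(-4\right) \left(-4\right) + 13\right) \left(-5\right) 0 = - 3 \left(16 + 13\right) \left(-5\right) 0 = - 3 \cdot 29 \left(-5\right) 0 = - 3 \left(\left(-145\right) 0\right) = \left(-3\right) 0 = 0$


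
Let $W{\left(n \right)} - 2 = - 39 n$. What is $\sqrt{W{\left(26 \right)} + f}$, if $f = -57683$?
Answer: $i \sqrt{58695} \approx 242.27 i$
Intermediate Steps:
$W{\left(n \right)} = 2 - 39 n$
$\sqrt{W{\left(26 \right)} + f} = \sqrt{\left(2 - 1014\right) - 57683} = \sqrt{-1012 - 57683} = \sqrt{-58695} = i \sqrt{58695}$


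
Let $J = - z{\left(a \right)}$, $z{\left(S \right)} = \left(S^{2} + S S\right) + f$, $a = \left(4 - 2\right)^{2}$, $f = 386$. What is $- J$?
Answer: $418$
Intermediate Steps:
$a = 4$ ($a = 2^{2} = 4$)
$z{\left(S \right)} = 386 + 2 S^{2}$ ($z{\left(S \right)} = \left(S^{2} + S S\right) + 386 = \left(S^{2} + S^{2}\right) + 386 = 2 S^{2} + 386 = 386 + 2 S^{2}$)
$J = -418$ ($J = - (386 + 2 \cdot 4^{2}) = - (386 + 2 \cdot 16) = - (386 + 32) = \left(-1\right) 418 = -418$)
$- J = \left(-1\right) \left(-418\right) = 418$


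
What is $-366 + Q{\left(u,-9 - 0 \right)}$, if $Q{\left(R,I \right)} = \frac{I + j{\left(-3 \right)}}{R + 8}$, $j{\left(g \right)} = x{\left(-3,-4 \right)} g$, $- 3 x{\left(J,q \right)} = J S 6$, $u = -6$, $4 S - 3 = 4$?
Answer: $- \frac{1545}{4} \approx -386.25$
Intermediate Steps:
$S = \frac{7}{4}$ ($S = \frac{3}{4} + \frac{1}{4} \cdot 4 = \frac{3}{4} + 1 = \frac{7}{4} \approx 1.75$)
$x{\left(J,q \right)} = - \frac{7 J}{2}$ ($x{\left(J,q \right)} = - \frac{J \frac{7}{4} \cdot 6}{3} = - \frac{\frac{7 J}{4} \cdot 6}{3} = - \frac{\frac{21}{2} J}{3} = - \frac{7 J}{2}$)
$j{\left(g \right)} = \frac{21 g}{2}$ ($j{\left(g \right)} = \left(- \frac{7}{2}\right) \left(-3\right) g = \frac{21 g}{2}$)
$Q{\left(R,I \right)} = \frac{- \frac{63}{2} + I}{8 + R}$ ($Q{\left(R,I \right)} = \frac{I + \frac{21}{2} \left(-3\right)}{R + 8} = \frac{I - \frac{63}{2}}{8 + R} = \frac{- \frac{63}{2} + I}{8 + R}$)
$-366 + Q{\left(u,-9 - 0 \right)} = -366 + \frac{- \frac{63}{2} - 9}{8 - 6} = -366 + \frac{- \frac{63}{2} + \left(-9 + 0\right)}{2} = -366 + \frac{- \frac{63}{2} - 9}{2} = -366 + \frac{1}{2} \left(- \frac{81}{2}\right) = -366 - \frac{81}{4} = - \frac{1545}{4}$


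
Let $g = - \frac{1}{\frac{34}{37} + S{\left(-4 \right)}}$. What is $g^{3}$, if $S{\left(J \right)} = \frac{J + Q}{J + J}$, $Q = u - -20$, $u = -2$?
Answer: $\frac{3241792}{1860867} \approx 1.7421$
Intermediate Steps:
$Q = 18$ ($Q = -2 - -20 = -2 + 20 = 18$)
$S{\left(J \right)} = \frac{18 + J}{2 J}$ ($S{\left(J \right)} = \frac{J + 18}{J + J} = \frac{18 + J}{2 J}$)
$g = \frac{148}{123}$ ($g = - \frac{1}{\frac{34}{37} + \frac{18 - 4}{2 \left(-4\right)}} = - \frac{1}{34 \cdot \frac{1}{37} + \frac{1}{2} \left(- \frac{1}{4}\right) 14} = - \frac{1}{\frac{34}{37} - \frac{7}{4}} = - \frac{1}{- \frac{123}{148}} = \left(-1\right) \left(- \frac{148}{123}\right) = \frac{148}{123} \approx 1.2033$)
$g^{3} = \left(\frac{148}{123}\right)^{3} = \frac{3241792}{1860867}$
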